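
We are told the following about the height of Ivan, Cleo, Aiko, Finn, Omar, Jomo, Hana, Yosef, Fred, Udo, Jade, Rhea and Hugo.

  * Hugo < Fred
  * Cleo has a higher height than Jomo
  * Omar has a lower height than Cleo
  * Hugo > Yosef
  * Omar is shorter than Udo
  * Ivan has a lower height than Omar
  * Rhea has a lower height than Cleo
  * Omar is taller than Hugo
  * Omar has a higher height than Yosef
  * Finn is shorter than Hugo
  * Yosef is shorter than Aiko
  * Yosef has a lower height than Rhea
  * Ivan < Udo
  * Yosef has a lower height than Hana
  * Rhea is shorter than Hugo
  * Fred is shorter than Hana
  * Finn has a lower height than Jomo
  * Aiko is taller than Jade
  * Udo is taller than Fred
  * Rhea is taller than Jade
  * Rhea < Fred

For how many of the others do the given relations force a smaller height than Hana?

From Hana the given relations immediately reach Yosef, Fred.
From those, Rhea, Hugo — 4 in total.
From those, Jade, Finn — 6 in total.
No other element is forced below Hana by the given relations, so the count is 6.

6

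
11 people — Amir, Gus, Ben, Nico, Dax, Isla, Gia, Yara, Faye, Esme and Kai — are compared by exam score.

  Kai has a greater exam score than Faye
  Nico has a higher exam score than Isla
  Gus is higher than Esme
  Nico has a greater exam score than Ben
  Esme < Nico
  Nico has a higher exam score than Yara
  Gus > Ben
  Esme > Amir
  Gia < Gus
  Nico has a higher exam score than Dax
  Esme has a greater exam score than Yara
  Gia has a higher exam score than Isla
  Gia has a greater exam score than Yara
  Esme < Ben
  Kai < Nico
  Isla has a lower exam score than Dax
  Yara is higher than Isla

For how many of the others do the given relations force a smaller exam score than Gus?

Directly below Gus: Esme, Gia, Ben.
One step further: Isla, Yara, Amir (6 so far).
Nothing else is reachable below Gus; 6 in all.

6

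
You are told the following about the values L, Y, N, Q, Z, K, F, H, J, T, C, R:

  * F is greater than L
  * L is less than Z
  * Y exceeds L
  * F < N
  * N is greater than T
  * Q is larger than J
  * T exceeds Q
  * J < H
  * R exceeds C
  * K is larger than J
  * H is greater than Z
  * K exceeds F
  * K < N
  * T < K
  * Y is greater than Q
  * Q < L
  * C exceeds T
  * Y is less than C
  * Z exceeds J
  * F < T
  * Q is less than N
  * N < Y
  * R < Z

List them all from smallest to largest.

The consecutive links are each given: J < Q; Q < L; L < F; F < T; T < K; K < N; N < Y; Y < C; C < R; R < Z; Z < H.

J < Q < L < F < T < K < N < Y < C < R < Z < H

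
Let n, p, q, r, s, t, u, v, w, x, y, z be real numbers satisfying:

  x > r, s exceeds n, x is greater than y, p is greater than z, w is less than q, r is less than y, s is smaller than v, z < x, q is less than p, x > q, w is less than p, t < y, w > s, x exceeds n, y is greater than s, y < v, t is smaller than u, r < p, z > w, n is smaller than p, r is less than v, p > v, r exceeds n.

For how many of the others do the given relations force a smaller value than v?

The elements the relations force below v are n, s, t, r, y — no chain reaches any other.
That is 5.

5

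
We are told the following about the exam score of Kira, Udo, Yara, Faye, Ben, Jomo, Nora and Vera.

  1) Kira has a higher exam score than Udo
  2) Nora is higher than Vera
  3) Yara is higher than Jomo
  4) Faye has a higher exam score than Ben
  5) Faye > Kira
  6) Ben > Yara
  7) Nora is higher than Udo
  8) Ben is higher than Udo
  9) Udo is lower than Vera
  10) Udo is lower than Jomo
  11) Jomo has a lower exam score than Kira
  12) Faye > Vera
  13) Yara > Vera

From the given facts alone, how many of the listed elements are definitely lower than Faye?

Directly below Faye: Vera, Kira, Ben.
One step further: Udo, Jomo, Yara (6 so far).
Nothing else is reachable below Faye; 6 in all.

6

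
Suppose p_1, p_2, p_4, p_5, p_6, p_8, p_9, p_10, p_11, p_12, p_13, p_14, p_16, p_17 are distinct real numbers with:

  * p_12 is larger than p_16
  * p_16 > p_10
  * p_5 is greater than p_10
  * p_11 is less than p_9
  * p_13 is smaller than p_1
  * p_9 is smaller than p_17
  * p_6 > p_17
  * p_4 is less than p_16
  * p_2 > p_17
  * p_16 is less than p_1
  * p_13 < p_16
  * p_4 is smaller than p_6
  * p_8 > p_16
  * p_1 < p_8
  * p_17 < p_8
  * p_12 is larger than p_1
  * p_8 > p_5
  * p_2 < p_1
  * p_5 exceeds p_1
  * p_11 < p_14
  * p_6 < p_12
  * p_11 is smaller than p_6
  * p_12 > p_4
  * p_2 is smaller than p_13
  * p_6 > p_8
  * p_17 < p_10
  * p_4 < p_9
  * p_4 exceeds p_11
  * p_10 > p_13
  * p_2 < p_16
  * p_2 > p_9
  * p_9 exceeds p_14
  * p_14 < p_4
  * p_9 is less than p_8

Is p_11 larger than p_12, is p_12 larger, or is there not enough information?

Following the relations from p_11: p_11 < p_14 < p_4 < p_9 < p_17 < p_2 < p_13 < p_10 < p_16 < p_1 < p_5 < p_8 < p_6 < p_12.
So p_12 is larger.

p_12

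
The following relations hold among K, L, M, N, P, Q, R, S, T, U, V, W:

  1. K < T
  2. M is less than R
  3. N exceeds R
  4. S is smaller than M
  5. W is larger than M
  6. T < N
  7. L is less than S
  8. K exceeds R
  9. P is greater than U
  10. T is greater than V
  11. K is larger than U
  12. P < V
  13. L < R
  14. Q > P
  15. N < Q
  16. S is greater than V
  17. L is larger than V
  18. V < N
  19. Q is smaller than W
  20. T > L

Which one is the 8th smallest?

K

The consecutive relations fix a unique order: U < P < V < L < S < M < R < K < T < N < Q < W.
Counting 8 from the smallest end gives K.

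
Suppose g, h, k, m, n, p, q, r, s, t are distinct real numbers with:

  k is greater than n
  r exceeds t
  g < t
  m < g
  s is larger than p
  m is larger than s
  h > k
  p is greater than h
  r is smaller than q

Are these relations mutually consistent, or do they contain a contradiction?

Every relation is compatible with n < k < h < p < s < m < g < t < r < q; the set is consistent.

consistent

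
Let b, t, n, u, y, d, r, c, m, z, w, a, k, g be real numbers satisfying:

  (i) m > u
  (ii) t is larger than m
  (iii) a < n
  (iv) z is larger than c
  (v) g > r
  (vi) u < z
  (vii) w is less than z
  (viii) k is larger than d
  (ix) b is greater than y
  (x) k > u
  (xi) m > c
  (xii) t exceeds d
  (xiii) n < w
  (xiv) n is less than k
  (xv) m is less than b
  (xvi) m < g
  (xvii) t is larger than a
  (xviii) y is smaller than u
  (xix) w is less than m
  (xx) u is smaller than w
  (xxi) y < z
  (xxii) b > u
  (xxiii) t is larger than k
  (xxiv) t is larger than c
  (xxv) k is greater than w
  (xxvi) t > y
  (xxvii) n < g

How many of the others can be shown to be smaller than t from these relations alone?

9

The elements the relations force below t are y, u, d, a, n, w, k, c, m — no chain reaches any other.
That is 9.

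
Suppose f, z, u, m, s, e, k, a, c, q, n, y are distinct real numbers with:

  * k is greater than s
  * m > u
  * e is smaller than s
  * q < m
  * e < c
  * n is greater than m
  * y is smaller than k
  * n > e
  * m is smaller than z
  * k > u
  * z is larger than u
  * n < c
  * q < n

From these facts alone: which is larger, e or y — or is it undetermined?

Following every chain through y: above y we get k.
e is not reached, and no chain runs the other way from e to y.
So the given relations leave the order of y and e undetermined.

undetermined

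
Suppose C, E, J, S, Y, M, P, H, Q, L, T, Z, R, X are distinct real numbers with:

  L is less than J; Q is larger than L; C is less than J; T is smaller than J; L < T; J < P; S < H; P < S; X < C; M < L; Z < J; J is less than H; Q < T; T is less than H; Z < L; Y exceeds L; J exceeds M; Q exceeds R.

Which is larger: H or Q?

Chaining the given relations: Q < T < J < P < S < H.
So Q < H; H is the larger of the two.

H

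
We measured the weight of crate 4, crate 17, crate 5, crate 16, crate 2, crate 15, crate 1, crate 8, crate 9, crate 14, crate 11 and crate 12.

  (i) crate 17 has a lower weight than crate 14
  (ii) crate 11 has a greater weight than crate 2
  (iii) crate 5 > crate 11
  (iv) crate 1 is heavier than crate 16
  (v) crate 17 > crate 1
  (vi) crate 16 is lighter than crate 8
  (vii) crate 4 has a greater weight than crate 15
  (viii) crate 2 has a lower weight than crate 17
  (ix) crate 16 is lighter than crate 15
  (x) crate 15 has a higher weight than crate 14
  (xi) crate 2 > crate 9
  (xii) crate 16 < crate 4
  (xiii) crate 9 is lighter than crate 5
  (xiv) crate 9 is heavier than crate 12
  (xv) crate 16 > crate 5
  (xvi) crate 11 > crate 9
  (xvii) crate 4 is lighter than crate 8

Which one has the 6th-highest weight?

crate 1

The consecutive relations fix a unique order: crate 12 < crate 9 < crate 2 < crate 11 < crate 5 < crate 16 < crate 1 < crate 17 < crate 14 < crate 15 < crate 4 < crate 8.
Counting 6 from the largest end gives crate 1.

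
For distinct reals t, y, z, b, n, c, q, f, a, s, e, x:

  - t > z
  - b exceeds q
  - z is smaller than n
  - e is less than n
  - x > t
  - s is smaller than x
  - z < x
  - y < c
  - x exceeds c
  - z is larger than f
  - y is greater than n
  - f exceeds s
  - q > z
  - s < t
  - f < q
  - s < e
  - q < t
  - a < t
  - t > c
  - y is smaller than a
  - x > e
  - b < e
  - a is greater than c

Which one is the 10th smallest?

The consecutive relations fix a unique order: s < f < z < q < b < e < n < y < c < a < t < x.
The 10th smallest is a.

a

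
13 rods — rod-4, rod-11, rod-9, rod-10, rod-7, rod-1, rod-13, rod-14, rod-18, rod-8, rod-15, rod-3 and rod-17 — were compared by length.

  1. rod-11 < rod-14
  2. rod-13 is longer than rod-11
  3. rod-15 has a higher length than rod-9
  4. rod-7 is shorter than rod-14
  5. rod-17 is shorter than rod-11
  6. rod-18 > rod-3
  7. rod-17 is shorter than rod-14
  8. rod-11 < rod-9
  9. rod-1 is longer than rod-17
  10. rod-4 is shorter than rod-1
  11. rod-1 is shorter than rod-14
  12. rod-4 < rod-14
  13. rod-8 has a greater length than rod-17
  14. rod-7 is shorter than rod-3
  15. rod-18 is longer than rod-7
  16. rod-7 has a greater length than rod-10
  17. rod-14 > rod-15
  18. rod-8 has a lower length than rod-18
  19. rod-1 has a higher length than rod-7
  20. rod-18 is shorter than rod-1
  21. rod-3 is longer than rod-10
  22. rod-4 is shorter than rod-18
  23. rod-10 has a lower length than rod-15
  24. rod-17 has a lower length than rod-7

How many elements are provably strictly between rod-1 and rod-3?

1

The relations place rod-3 below rod-1. An element lies strictly between them when it is forced above rod-3 and also forced below rod-1.
Above rod-3: {rod-18, rod-14}. Below rod-1: {rod-17, rod-10, rod-4, rod-8, rod-7, rod-18}.
Intersection: {rod-18} — 1.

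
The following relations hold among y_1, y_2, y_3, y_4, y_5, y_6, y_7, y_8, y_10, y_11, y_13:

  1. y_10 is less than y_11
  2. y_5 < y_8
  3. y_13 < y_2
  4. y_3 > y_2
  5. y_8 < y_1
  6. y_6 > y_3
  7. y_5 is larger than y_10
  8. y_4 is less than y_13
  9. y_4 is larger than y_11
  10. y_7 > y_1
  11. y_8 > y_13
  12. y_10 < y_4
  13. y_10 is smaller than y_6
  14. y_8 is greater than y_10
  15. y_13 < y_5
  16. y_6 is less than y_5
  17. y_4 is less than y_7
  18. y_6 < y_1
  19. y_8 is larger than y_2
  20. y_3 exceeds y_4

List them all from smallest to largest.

Nothing is placed below y_10, so it is least; from there y_10 < y_11; y_11 < y_4; y_4 < y_13; y_13 < y_2; y_2 < y_3; y_3 < y_6; y_6 < y_5; y_5 < y_8; y_8 < y_1; y_1 < y_7, each given directly.

y_10 < y_11 < y_4 < y_13 < y_2 < y_3 < y_6 < y_5 < y_8 < y_1 < y_7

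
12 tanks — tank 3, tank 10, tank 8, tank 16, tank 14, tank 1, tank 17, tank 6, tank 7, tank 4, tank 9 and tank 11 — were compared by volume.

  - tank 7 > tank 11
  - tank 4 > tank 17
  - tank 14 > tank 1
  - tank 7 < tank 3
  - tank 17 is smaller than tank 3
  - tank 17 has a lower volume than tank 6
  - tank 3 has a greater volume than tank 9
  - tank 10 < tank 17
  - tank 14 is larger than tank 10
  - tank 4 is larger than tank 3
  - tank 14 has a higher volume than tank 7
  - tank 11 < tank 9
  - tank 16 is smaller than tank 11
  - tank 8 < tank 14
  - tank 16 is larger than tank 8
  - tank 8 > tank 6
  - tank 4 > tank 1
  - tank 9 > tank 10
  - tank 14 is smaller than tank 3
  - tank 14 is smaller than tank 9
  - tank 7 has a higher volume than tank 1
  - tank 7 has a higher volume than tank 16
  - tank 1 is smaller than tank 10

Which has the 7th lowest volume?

The consecutive relations fix a unique order: tank 1 < tank 10 < tank 17 < tank 6 < tank 8 < tank 16 < tank 11 < tank 7 < tank 14 < tank 9 < tank 3 < tank 4.
The 7th smallest is tank 11.

tank 11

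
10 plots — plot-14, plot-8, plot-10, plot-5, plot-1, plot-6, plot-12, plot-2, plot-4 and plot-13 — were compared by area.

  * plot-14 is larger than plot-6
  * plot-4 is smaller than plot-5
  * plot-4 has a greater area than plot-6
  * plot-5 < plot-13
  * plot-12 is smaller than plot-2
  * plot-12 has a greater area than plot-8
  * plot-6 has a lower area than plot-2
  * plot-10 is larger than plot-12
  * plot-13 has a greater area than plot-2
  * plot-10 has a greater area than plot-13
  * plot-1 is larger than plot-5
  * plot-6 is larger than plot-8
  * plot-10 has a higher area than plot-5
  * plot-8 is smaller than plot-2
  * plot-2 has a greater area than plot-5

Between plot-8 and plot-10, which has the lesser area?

Following the relations from plot-8: plot-8 < plot-6 < plot-4 < plot-5 < plot-2 < plot-13 < plot-10.
So plot-8 < plot-10; plot-8 is the smaller of the two.

plot-8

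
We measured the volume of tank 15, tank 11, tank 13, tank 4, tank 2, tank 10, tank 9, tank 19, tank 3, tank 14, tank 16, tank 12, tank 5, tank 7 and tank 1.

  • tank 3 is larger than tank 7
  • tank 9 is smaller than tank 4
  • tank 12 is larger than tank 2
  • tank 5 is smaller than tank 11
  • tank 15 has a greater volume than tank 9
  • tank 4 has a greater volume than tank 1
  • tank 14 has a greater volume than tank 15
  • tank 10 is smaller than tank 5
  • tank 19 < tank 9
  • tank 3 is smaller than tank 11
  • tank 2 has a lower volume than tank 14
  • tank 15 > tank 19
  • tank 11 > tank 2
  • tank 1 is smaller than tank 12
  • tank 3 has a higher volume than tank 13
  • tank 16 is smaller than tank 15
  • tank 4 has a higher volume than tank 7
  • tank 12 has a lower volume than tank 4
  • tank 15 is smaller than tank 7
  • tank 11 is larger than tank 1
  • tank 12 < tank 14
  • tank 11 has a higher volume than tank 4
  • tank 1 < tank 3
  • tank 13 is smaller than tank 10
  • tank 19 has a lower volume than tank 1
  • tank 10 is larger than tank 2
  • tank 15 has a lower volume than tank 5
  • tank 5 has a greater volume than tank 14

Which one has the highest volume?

tank 11

Chaining downward from tank 11: directly below it, tank 1, tank 2, tank 4, tank 3, tank 5; then tank 19, tank 9, tank 13, tank 15, tank 7, tank 12, tank 10, tank 14; then tank 16.
That covers every other element, and nothing is given above tank 11, so tank 11 is the highest volume.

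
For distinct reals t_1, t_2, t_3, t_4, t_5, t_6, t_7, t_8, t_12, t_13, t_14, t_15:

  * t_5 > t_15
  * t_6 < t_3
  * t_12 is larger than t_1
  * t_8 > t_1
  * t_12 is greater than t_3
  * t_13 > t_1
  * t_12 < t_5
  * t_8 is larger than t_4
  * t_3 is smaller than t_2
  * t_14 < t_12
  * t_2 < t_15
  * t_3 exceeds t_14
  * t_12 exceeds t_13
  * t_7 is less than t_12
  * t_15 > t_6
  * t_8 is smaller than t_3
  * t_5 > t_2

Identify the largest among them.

Chaining downward from t_5: directly below it, t_12, t_2, t_15; then t_6, t_1, t_13, t_14, t_7, t_3; then t_8; then t_4.
That covers every other element, and nothing is given above t_5, so t_5 is the largest.

t_5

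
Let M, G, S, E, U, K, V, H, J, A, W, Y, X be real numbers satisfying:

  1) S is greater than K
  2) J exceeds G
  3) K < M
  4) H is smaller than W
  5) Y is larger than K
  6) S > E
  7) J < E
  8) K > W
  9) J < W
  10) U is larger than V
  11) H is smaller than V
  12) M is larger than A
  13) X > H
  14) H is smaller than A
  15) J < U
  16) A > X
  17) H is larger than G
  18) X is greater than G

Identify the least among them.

H is not least since G < H; X is not least since H < X; V is not least since H < V; J is not least since G < J; U is not least since J < U; W is not least since J < W; E is not least since J < E; K is not least since W < K; A is not least since H < A; S is not least since E < S; Y is not least since K < Y; M is not least since A < M.
Only G has nothing below it, so G is the least.

G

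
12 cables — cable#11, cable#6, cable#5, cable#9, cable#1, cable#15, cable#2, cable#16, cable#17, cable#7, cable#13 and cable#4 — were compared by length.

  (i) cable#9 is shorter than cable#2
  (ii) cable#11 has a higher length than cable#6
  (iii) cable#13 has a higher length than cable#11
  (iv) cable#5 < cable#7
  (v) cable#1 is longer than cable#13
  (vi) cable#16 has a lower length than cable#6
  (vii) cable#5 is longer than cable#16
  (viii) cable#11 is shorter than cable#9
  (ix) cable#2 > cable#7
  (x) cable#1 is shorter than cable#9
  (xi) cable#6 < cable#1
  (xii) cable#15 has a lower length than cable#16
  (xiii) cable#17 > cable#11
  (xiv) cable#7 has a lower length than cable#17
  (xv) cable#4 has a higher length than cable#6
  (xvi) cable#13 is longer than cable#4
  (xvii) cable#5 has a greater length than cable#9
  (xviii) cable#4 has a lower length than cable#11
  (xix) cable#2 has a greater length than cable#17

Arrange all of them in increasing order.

Nothing is placed below cable#15, so it is least; from there cable#15 < cable#16; cable#16 < cable#6; cable#6 < cable#4; cable#4 < cable#11; cable#11 < cable#13; cable#13 < cable#1; cable#1 < cable#9; cable#9 < cable#5; cable#5 < cable#7; cable#7 < cable#17; cable#17 < cable#2, each given directly.

cable#15 < cable#16 < cable#6 < cable#4 < cable#11 < cable#13 < cable#1 < cable#9 < cable#5 < cable#7 < cable#17 < cable#2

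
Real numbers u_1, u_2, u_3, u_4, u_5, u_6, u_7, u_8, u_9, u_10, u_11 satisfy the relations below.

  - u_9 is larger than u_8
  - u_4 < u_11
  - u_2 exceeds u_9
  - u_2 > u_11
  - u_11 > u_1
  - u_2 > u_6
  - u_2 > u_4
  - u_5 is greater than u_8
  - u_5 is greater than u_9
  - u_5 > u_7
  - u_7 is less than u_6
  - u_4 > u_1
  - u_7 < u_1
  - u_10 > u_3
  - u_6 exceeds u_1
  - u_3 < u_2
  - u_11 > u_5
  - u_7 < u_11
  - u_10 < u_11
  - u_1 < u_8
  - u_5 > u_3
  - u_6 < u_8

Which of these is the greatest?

u_2

u_7 is not greatest since u_7 < u_5; u_1 is not greatest since u_1 < u_8; u_3 is not greatest since u_3 < u_10; u_4 is not greatest since u_4 < u_2; u_6 is not greatest since u_6 < u_8; u_10 is not greatest since u_10 < u_11; u_8 is not greatest since u_8 < u_5; u_9 is not greatest since u_9 < u_2; u_5 is not greatest since u_5 < u_11; u_11 is not greatest since u_11 < u_2.
Only u_2 has nothing above it, so u_2 is the greatest.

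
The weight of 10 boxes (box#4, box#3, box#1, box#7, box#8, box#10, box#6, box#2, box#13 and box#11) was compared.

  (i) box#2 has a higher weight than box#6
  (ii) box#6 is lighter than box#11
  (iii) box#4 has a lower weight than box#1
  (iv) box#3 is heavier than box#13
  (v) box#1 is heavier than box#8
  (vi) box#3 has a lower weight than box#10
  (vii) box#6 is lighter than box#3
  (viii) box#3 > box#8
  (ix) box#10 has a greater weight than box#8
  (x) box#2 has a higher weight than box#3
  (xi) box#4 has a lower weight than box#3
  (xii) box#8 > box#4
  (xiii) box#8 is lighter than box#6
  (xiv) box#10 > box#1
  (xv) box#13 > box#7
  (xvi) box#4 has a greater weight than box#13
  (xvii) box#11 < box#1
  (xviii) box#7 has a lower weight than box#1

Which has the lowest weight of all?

box#7

Chaining upward from box#7: directly above it, box#13, box#1; then box#4, box#3, box#10; then box#8, box#2; then box#6; then box#11.
That covers every other element, and nothing is given below box#7, so box#7 is the lowest weight.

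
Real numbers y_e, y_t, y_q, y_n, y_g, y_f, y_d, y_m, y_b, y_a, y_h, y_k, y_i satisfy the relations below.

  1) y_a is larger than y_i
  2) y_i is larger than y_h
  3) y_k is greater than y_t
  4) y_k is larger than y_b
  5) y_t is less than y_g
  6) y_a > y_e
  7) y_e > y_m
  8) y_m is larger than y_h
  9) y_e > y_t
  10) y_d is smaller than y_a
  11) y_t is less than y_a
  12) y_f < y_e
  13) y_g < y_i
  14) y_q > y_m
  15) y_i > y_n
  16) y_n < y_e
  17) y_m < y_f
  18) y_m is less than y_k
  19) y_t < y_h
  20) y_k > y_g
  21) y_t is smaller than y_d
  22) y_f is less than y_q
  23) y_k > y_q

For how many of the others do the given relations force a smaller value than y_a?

Directly below y_a: y_t, y_d, y_e, y_i.
One step further: y_h, y_g, y_m, y_f, y_n (9 so far).
Nothing else is reachable below y_a; 9 in all.

9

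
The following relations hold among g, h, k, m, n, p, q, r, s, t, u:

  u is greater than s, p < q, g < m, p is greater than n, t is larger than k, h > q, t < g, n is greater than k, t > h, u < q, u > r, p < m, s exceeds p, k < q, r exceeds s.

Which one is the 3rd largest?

Piecing the relations together gives one ordering: k < n < p < s < r < u < q < h < t < g < m.
Counting 3 from the largest end gives t.

t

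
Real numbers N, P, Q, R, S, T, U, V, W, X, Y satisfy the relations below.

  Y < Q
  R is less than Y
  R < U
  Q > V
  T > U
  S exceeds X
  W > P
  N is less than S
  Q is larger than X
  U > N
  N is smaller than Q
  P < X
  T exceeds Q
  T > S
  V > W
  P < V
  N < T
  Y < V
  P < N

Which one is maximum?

T

Chaining downward from T: directly below it, N, S, U, Q; then P, R, Y, X, V; then W.
That covers every other element, and nothing is given above T, so T is the maximum.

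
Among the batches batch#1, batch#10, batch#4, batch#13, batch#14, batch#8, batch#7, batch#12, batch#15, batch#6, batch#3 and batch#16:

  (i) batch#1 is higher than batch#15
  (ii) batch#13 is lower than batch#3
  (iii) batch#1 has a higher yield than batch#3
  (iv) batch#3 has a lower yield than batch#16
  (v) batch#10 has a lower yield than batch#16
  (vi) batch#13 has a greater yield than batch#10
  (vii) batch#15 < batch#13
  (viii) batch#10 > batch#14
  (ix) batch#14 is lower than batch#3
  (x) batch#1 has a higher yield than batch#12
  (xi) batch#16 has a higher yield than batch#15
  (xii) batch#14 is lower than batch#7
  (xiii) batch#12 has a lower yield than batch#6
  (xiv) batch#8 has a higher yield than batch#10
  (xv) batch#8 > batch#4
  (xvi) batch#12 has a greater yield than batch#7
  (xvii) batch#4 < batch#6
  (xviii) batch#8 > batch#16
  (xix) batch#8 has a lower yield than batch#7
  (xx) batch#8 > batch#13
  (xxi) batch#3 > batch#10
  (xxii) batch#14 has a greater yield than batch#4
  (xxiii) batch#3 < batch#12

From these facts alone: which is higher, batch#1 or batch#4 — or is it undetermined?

batch#4 < batch#14 and batch#14 < batch#10 give batch#4 < batch#10.
Then batch#10 < batch#13 extends the chain to batch#13.
Then batch#13 < batch#3 extends the chain to batch#3.
Then batch#3 < batch#16 extends the chain to batch#16.
Then batch#16 < batch#8 extends the chain to batch#8.
With batch#8 < batch#7: batch#4 < batch#14 < batch#10 < batch#13 < batch#3 < batch#16 < batch#8 < batch#7.
With batch#7 < batch#12: batch#4 < batch#14 < batch#10 < batch#13 < batch#3 < batch#16 < batch#8 < batch#7 < batch#12.
With batch#12 < batch#1: batch#4 < batch#14 < batch#10 < batch#13 < batch#3 < batch#16 < batch#8 < batch#7 < batch#12 < batch#1.
So batch#1 is higher.

batch#1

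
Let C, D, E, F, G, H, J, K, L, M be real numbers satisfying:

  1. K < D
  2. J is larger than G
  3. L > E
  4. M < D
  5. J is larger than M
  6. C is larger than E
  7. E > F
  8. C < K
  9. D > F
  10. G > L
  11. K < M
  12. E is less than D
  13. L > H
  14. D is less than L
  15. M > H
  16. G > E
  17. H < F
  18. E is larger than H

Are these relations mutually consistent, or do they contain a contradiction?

Every relation is compatible with H < F < E < C < K < M < D < L < G < J; the set is consistent.

consistent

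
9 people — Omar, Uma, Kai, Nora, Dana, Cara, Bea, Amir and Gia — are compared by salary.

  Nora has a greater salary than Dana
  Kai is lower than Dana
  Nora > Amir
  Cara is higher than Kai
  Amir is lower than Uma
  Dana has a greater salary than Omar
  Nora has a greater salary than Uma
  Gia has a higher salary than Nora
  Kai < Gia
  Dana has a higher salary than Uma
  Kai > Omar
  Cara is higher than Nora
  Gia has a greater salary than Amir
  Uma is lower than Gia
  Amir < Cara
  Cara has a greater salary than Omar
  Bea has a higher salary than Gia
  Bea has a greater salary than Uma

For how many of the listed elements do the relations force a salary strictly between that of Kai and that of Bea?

3

The relations place Kai below Bea. An element lies strictly between them when it is forced above Kai and also forced below Bea.
Above Kai: {Dana, Nora, Gia, Cara}. Below Bea: {Omar, Amir, Uma, Dana, Nora, Gia}.
Intersection: {Dana, Nora, Gia} — 3.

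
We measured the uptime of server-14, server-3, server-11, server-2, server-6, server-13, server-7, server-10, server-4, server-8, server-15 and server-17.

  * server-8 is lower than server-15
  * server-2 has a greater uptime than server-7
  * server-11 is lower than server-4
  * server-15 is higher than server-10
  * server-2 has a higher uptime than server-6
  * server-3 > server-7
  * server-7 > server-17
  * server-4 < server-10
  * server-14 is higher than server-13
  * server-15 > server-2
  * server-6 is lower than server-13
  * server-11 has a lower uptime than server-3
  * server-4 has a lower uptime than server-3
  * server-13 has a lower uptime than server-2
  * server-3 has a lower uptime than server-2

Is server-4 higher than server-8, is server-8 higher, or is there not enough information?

undetermined

Following every chain through server-8: above server-8 we get server-15.
server-4 is not reached, and no chain runs the other way from server-4 to server-8.
So the given relations leave the order of server-8 and server-4 undetermined.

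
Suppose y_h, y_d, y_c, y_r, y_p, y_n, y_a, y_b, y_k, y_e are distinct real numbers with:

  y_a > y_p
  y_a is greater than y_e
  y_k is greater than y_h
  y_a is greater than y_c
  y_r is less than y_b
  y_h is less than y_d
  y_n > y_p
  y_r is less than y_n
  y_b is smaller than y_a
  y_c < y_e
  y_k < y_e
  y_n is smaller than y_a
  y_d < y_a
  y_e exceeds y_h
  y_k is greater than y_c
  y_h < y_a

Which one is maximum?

y_a

Chaining downward from y_a: directly below it, y_c, y_h, y_d, y_p, y_n, y_b, y_e; then y_r, y_k.
That covers every other element, and nothing is given above y_a, so y_a is the maximum.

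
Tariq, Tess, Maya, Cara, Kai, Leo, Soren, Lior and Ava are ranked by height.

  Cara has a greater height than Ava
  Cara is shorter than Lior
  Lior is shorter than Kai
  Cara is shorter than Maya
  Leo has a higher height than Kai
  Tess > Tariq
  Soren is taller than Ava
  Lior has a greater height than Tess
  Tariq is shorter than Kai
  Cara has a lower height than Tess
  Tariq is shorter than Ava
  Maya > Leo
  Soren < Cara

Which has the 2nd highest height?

Leo

Chaining the given pairs: Tariq < Ava < Soren < Cara < Tess < Lior < Kai < Leo < Maya.
Counting 2 from the largest end gives Leo.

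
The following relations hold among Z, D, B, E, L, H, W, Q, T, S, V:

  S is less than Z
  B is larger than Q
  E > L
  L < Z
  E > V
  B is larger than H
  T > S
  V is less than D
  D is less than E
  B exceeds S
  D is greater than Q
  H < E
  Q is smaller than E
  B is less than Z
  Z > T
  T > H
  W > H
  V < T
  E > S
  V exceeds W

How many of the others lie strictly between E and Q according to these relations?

Chaining upward from Q reaches: D, B, Z.
Chaining downward from E reaches: S, H, W, V, L, D.
Strictly between Q and E are those in both lists: D — 1 element.

1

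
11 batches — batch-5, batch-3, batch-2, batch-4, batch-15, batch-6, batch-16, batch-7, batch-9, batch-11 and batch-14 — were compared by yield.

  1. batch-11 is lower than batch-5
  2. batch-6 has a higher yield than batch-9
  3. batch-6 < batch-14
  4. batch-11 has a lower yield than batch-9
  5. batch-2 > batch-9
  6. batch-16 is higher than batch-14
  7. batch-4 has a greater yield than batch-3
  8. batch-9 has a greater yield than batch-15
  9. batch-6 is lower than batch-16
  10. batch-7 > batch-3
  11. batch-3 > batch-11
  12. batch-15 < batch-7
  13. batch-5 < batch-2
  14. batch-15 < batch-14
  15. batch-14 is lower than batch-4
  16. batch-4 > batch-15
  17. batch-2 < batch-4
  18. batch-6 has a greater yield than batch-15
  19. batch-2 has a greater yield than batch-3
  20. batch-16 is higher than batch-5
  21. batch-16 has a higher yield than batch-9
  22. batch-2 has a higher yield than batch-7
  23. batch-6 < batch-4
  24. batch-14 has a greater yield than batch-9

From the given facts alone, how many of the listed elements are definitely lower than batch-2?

From batch-2 the given relations immediately reach batch-5, batch-3, batch-9, batch-7.
From those, batch-15, batch-11 — 6 in total.
No other element is forced below batch-2 by the given relations, so the count is 6.

6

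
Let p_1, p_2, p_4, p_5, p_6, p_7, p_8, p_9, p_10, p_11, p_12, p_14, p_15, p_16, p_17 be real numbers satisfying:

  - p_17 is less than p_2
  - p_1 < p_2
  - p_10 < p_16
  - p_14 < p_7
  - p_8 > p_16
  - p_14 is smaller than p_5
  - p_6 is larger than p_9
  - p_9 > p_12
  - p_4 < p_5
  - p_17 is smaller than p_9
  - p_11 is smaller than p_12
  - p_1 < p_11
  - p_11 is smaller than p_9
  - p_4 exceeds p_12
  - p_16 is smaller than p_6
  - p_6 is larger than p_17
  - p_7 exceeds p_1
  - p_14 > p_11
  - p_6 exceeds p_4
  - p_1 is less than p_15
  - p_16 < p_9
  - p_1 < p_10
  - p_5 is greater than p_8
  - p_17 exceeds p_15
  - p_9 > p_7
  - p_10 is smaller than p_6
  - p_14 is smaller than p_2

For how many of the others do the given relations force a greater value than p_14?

From p_14 the given relations immediately reach p_2, p_7, p_5.
From those, p_9 — 4 in total.
From those, p_6 — 5 in total.
No other element is forced above p_14 by the given relations, so the count is 5.

5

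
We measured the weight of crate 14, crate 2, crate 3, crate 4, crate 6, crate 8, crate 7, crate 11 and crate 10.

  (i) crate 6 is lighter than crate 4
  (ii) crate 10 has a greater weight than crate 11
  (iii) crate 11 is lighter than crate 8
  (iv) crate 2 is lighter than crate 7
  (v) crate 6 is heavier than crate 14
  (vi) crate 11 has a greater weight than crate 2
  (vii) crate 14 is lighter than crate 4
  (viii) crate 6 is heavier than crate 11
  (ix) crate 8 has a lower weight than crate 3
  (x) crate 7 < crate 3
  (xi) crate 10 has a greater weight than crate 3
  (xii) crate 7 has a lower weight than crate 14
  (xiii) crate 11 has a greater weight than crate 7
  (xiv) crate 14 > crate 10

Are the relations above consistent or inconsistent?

Every relation is compatible with crate 2 < crate 7 < crate 11 < crate 8 < crate 3 < crate 10 < crate 14 < crate 6 < crate 4; the set is consistent.

consistent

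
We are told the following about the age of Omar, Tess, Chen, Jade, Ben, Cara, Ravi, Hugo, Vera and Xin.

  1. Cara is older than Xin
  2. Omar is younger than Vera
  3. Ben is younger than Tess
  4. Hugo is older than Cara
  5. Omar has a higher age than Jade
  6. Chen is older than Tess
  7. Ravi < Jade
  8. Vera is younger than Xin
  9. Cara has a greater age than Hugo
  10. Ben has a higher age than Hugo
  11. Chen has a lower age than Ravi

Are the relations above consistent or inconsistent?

Chaining the given relations yields Hugo < Ben < Tess < Chen < Ravi < Jade < Omar < Vera < Xin < Cara, so Hugo < Cara. But one relation states Cara < Hugo. These cannot both hold.

inconsistent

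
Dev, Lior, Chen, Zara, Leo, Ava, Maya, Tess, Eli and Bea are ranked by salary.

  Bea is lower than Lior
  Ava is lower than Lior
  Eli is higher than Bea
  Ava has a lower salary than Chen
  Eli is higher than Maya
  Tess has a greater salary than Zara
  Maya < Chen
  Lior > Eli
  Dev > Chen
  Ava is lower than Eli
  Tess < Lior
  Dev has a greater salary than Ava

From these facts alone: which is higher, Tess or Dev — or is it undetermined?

Following every chain through Tess: above Tess we get Lior; below Tess we get Zara.
Dev is not reached, and no chain runs the other way from Dev to Tess.
So the given relations leave the order of Tess and Dev undetermined.

undetermined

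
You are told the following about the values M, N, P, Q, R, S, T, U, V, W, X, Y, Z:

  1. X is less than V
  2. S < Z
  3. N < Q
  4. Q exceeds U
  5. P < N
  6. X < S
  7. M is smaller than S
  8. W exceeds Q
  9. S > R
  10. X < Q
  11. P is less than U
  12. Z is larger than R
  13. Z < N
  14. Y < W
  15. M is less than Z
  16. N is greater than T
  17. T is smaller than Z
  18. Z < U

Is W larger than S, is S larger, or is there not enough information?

The relevant relations are S < Z; Z < N; N < Q; Q < W.
Together: S < Z < N < Q < W.
So W is larger.

W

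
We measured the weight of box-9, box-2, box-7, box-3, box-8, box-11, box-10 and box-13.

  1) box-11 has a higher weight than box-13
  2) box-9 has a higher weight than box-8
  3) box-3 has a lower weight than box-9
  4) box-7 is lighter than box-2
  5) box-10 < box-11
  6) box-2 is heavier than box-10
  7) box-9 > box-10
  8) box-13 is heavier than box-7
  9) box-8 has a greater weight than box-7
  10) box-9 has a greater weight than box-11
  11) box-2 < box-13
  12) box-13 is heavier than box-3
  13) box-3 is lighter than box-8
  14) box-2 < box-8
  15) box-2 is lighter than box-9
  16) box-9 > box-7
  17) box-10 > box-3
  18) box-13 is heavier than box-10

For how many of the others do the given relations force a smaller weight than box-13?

4

From box-13 the given relations immediately reach box-3, box-7, box-10, box-2.
Nothing else is reachable below box-13; 4 in all.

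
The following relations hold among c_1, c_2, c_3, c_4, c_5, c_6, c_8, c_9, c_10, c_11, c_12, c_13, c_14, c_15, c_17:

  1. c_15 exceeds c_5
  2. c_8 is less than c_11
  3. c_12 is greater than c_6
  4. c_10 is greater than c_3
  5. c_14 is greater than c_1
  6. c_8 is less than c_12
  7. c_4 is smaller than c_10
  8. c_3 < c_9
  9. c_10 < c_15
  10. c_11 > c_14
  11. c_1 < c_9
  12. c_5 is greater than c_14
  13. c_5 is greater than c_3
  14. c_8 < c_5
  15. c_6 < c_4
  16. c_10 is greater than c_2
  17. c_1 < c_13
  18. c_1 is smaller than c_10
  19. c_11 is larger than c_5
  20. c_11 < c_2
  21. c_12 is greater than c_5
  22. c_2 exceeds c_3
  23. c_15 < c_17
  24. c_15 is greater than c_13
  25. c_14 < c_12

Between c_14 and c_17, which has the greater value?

c_14 < c_5 and c_5 < c_11 give c_14 < c_11.
Then c_11 < c_2 extends the chain to c_2.
With c_2 < c_10: c_14 < c_5 < c_11 < c_2 < c_10.
With c_10 < c_15: c_14 < c_5 < c_11 < c_2 < c_10 < c_15.
Then c_15 < c_17 extends the chain to c_17.
So c_14 < c_17; c_17 is the larger of the two.

c_17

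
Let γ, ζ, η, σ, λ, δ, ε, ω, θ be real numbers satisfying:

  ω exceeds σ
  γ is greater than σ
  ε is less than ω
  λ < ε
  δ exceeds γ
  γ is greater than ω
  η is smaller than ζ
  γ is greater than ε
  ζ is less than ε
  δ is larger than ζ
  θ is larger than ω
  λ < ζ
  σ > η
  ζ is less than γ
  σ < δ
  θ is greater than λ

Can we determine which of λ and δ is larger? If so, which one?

δ

λ < ε and ε < ω give λ < ω.
With ω < γ: λ < ε < ω < γ.
With γ < δ: λ < ε < ω < γ < δ.
So δ is larger.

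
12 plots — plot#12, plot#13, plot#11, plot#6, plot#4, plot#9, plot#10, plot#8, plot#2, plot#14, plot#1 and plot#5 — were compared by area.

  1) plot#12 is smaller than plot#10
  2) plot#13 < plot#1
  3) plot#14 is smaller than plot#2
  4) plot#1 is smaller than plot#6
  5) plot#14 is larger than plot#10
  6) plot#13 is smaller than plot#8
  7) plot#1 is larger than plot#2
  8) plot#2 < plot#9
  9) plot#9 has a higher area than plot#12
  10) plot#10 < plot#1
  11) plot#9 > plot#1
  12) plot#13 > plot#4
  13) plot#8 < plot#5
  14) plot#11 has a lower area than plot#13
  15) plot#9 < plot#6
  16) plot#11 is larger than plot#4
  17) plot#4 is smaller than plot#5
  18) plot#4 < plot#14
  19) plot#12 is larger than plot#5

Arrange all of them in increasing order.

plot#4 < plot#11 < plot#13 < plot#8 < plot#5 < plot#12 < plot#10 < plot#14 < plot#2 < plot#1 < plot#9 < plot#6

Each adjacent pair is fixed by a given relation: plot#4 < plot#11; plot#11 < plot#13; plot#13 < plot#8; plot#8 < plot#5; plot#5 < plot#12; plot#12 < plot#10; plot#10 < plot#14; plot#14 < plot#2; plot#2 < plot#1; plot#1 < plot#9; plot#9 < plot#6. Chaining them end to end gives the full order.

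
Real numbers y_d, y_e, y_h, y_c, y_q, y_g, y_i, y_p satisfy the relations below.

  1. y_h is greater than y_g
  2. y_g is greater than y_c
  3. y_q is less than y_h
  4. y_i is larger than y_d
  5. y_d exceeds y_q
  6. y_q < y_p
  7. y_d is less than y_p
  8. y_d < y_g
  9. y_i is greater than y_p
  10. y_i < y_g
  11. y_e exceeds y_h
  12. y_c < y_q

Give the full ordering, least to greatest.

Nothing is placed below y_c, so it is least; from there y_c < y_q; y_q < y_d; y_d < y_p; y_p < y_i; y_i < y_g; y_g < y_h; y_h < y_e, each given directly.

y_c < y_q < y_d < y_p < y_i < y_g < y_h < y_e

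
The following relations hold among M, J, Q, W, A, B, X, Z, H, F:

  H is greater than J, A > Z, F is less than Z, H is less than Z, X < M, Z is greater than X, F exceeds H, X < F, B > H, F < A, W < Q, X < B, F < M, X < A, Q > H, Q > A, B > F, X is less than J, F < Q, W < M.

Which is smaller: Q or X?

X

X < J and J < H give X < H.
With H < F: X < J < H < F.
With F < Z: X < J < H < F < Z.
With Z < A: X < J < H < F < Z < A.
With A < Q: X < J < H < F < Z < A < Q.
So X < Q; X is the smaller of the two.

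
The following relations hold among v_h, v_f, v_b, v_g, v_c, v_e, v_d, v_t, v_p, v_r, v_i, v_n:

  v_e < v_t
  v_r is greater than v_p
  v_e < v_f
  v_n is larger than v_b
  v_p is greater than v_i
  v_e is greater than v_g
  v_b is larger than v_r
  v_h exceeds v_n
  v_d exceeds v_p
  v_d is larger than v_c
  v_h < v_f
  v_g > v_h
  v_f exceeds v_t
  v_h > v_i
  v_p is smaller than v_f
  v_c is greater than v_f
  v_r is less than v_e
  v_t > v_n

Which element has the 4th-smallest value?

v_b

Chaining the given pairs: v_i < v_p < v_r < v_b < v_n < v_h < v_g < v_e < v_t < v_f < v_c < v_d.
The 4th smallest is v_b.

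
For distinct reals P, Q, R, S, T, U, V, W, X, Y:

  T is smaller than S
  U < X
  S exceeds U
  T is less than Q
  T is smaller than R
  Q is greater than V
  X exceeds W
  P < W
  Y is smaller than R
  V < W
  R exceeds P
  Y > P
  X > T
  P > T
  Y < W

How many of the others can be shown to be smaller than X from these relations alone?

6

The elements the relations force below X are T, P, V, Y, U, W — no chain reaches any other.
That is 6.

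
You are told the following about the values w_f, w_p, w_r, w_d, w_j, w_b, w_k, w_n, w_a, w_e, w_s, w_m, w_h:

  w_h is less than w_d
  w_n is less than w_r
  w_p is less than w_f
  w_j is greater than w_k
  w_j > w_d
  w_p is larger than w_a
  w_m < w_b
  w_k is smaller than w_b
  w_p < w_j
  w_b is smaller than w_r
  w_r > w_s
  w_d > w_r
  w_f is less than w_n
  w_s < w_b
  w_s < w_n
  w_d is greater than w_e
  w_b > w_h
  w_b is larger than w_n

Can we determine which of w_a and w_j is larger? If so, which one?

The relevant relations are w_a < w_p; w_p < w_f; w_f < w_n; w_n < w_b; w_b < w_r; w_r < w_d; w_d < w_j.
Together: w_a < w_p < w_f < w_n < w_b < w_r < w_d < w_j.
So w_j is larger.

w_j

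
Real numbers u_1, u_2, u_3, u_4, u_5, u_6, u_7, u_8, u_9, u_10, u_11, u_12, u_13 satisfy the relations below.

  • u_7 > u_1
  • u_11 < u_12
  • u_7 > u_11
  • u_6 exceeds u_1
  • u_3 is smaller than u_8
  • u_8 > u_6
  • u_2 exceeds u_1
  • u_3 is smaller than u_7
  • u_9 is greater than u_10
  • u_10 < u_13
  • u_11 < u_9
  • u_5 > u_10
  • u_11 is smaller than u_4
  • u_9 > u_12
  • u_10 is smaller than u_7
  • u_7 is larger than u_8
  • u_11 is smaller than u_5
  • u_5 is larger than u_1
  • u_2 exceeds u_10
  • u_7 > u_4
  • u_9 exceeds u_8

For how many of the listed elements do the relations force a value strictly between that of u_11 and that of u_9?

Chaining upward from u_11 reaches: u_4, u_12, u_7, u_5.
Chaining downward from u_9 reaches: u_10, u_1, u_6, u_3, u_8, u_12.
Strictly between u_11 and u_9 are those in both lists: u_12 — 1 element.

1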